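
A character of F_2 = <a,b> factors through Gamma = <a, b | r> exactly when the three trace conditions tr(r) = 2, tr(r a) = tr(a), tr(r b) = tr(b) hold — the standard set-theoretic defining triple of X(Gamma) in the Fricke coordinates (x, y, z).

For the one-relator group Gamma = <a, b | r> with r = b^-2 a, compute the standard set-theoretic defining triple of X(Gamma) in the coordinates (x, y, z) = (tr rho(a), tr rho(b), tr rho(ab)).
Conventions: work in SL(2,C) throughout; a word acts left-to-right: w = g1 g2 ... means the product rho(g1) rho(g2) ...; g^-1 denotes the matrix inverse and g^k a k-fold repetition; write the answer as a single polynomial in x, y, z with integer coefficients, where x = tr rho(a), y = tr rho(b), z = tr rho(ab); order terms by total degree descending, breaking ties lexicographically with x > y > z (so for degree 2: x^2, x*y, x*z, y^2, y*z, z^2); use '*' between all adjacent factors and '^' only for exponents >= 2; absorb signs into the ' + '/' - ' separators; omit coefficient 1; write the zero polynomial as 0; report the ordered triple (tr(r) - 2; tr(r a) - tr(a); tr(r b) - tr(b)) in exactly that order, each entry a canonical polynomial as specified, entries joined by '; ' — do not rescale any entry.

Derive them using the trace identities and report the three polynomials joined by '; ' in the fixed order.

x*y^2 - y*z - x - 2; x^2*y^2 - x*y*z - x^2 - y^2 - x + 2; x*y - y - z

trace(a b^-1) = trace(a) * trace(b) - trace(a b)   [inverse elimination on b] = x*y - z
trace(b^-2 a) = trace(a b^-1) * trace(b) - trace(a)   [inverse elimination on b] = x*y^2 - y*z - x
next, trace(a^2) = trace(a) * trace(a) - trace(1)  (reduce the a square) = x^2 - 2
and trace(a^2 b) = trace(a) * trace(b a) - trace(b)  (reduce the a square) = x*z - y
and trace(b^-1 a^2) = trace(a^2) * trace(b) - trace(a^2 b)  (eliminate b^-1) = x^2*y - x*z - y
trace(b^-2 a^2) = trace(b^-1 a^2) * trace(b) - trace(b^-1 a^2 b)  (eliminate b^-1) = x^2*y^2 - x*y*z - x^2 - y^2 + 2
assemble the triple (trace(r) - 2; trace(r a) - x; trace(r b) - y)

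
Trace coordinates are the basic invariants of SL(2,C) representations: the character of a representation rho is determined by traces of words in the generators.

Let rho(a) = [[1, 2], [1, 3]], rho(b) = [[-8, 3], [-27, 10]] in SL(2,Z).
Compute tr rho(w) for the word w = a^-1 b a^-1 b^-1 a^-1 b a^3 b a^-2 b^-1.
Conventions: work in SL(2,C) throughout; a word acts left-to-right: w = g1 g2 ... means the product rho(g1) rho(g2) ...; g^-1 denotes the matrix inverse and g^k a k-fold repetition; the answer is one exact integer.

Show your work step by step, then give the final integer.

rho(a^-1) = [[3, -2], [-1, 1]]
... * rho(b) = [[-8, 3], [-27, 10]]  ->  [[30, -11], [-19, 7]]
... * rho(a^-1) = [[3, -2], [-1, 1]]  ->  [[101, -71], [-64, 45]]
... * rho(b^-1) = [[10, -3], [27, -8]]  ->  [[-907, 265], [575, -168]]
... * rho(a^-1) = [[3, -2], [-1, 1]]  ->  [[-2986, 2079], [1893, -1318]]
... * rho(b) = [[-8, 3], [-27, 10]]  ->  [[-32245, 11832], [20442, -7501]]
... * rho(a) = [[1, 2], [1, 3]]  ->  [[-20413, -28994], [12941, 18381]]
... * rho(a) = [[1, 2], [1, 3]]  ->  [[-49407, -127808], [31322, 81025]]
... * rho(a) = [[1, 2], [1, 3]]  ->  [[-177215, -482238], [112347, 305719]]
... * rho(b) = [[-8, 3], [-27, 10]]  ->  [[14438146, -5354025], [-9153189, 3394231]]
... * rho(a^-1) = [[3, -2], [-1, 1]]  ->  [[48668463, -34230317], [-30853798, 21700609]]
... * rho(a^-1) = [[3, -2], [-1, 1]]  ->  [[180235706, -131567243], [-114262003, 83408205]]
... * rho(b^-1) = [[10, -3], [27, -8]]  ->  [[-1749958501, 511830826], [1109401505, -324479631]]
tr = -1749958501 + -324479631 = -2074438132

-2074438132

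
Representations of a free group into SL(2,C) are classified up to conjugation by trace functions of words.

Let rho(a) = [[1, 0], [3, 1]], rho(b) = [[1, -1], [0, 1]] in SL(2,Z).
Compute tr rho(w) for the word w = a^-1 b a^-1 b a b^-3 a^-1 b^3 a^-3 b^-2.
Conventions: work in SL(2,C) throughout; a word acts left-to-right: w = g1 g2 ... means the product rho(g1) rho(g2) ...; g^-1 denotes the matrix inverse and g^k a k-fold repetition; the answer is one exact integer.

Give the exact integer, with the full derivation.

rho(a^-1) = [[1, 0], [-3, 1]]
... * rho(b) = [[1, -1], [0, 1]]  ->  [[1, -1], [-3, 4]]
... * rho(a^-1) = [[1, 0], [-3, 1]]  ->  [[4, -1], [-15, 4]]
... * rho(b) = [[1, -1], [0, 1]]  ->  [[4, -5], [-15, 19]]
... * rho(a) = [[1, 0], [3, 1]]  ->  [[-11, -5], [42, 19]]
... * rho(b^-1) = [[1, 1], [0, 1]]  ->  [[-11, -16], [42, 61]]
... * rho(b^-1) = [[1, 1], [0, 1]]  ->  [[-11, -27], [42, 103]]
... * rho(b^-1) = [[1, 1], [0, 1]]  ->  [[-11, -38], [42, 145]]
... * rho(a^-1) = [[1, 0], [-3, 1]]  ->  [[103, -38], [-393, 145]]
... * rho(b) = [[1, -1], [0, 1]]  ->  [[103, -141], [-393, 538]]
... * rho(b) = [[1, -1], [0, 1]]  ->  [[103, -244], [-393, 931]]
... * rho(b) = [[1, -1], [0, 1]]  ->  [[103, -347], [-393, 1324]]
... * rho(a^-1) = [[1, 0], [-3, 1]]  ->  [[1144, -347], [-4365, 1324]]
... * rho(a^-1) = [[1, 0], [-3, 1]]  ->  [[2185, -347], [-8337, 1324]]
... * rho(a^-1) = [[1, 0], [-3, 1]]  ->  [[3226, -347], [-12309, 1324]]
... * rho(b^-1) = [[1, 1], [0, 1]]  ->  [[3226, 2879], [-12309, -10985]]
... * rho(b^-1) = [[1, 1], [0, 1]]  ->  [[3226, 6105], [-12309, -23294]]
tr = 3226 + -23294 = -20068

-20068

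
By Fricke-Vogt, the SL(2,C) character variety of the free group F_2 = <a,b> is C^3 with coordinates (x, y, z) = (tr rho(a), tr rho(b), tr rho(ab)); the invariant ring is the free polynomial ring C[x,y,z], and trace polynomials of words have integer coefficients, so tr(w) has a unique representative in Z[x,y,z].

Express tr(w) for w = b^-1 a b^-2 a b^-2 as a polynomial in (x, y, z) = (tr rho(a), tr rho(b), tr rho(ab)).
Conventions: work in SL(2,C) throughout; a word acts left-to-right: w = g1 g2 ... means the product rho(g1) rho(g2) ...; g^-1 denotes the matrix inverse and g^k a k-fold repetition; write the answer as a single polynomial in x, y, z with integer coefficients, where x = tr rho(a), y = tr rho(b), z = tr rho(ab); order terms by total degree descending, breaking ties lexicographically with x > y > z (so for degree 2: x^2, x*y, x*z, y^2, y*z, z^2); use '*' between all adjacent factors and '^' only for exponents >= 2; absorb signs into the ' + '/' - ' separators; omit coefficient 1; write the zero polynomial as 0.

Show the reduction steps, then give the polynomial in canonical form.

x^2*y^5 - 2*x*y^4*z - 3*x^2*y^3 + y^3*z^2 + 4*x*y^2*z + 2*x^2*y - y*z^2 - x*z - y

and tr(a^2) = tr(a) * tr(a) - tr(1) = x^2 - 2
tr(a^2 b) = tr(a) * tr(b a) - tr(b) = x*z - y
tr(a b^-1 a) = tr(a^2) * tr(b) - tr(a^2 b) = x^2*y - x*z - y
and tr(a b a b) = tr(a b) * tr(a b) - tr(1) = z^2 - 2
next, tr(a b^-1 a b) = tr(a b a) * tr(b) - tr(a b a b) = x*y*z - y^2 - z^2 + 2
and tr(a b^-1 a b^-1) = tr(a b^-1 a) * tr(b) - tr(a b^-1 a b) = x^2*y^2 - 2*x*y*z + z^2 - 2
tr(b^-1 a b^-2 a) = tr(a b^-1 a b^-1) * tr(b) - tr(a b^-1 a) = x^2*y^3 - 2*x*y^2*z - x^2*y + y*z^2 + x*z - y
tr(a b^-2 a) = tr(a^2 b^-1) * tr(b) - tr(a^2) = x^2*y^2 - x*y*z - x^2 - y^2 + 2
tr(b^-1 a b^-2 a b^-1) = tr(b^-1 a b^-2 a) * tr(b) - tr(b^-1 a b^-2 a b) = x^2*y^4 - 2*x*y^3*z - 2*x^2*y^2 + y^2*z^2 + 2*x*y*z + x^2 - 2
and tr(b^-1 a b^-2 a b^-2) = tr(b^-1 a b^-2 a b^-1) * tr(b) - tr(b^-1 a b^-2 a) = x^2*y^5 - 2*x*y^4*z - 3*x^2*y^3 + y^3*z^2 + 4*x*y^2*z + 2*x^2*y - y*z^2 - x*z - y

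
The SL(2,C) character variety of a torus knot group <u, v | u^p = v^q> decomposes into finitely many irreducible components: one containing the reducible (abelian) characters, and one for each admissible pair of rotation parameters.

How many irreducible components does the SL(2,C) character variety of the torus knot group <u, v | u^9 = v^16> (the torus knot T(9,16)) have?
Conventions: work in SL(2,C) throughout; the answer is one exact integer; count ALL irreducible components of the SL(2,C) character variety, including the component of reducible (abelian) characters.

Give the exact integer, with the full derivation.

In the torus knot group T(9,16), u^9 = v^16 is central, so an irreducible representation sends it to +I or -I (Schur).
This locks tr(u) to 2*cos(pi*alpha/9), alpha in 1..8, and tr(v) to 2*cos(pi*beta/16), beta in 1..15, on each component of irreducible characters.
The two central values (-1)^alpha I and (-1)^beta I must be the same matrix, so alpha and beta share a parity.
count pairs: odd alpha (4 choices) x odd beta (8), plus even alpha (4) x even beta (7): 4*8 + 4*7 = 60.
components with irreducible characters: 60; plus the single component of reducible (abelian) characters: total 61.

61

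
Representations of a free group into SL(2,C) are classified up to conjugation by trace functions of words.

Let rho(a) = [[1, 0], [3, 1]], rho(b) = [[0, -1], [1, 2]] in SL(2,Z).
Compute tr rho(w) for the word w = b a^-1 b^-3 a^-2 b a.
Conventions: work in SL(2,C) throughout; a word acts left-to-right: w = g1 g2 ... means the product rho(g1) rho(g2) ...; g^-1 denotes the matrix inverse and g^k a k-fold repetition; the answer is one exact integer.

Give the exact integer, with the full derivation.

rho(b) = [[0, -1], [1, 2]]
... * rho(a^-1) = [[1, 0], [-3, 1]]  ->  [[3, -1], [-5, 2]]
... * rho(b^-1) = [[2, 1], [-1, 0]]  ->  [[7, 3], [-12, -5]]
... * rho(b^-1) = [[2, 1], [-1, 0]]  ->  [[11, 7], [-19, -12]]
... * rho(b^-1) = [[2, 1], [-1, 0]]  ->  [[15, 11], [-26, -19]]
... * rho(a^-1) = [[1, 0], [-3, 1]]  ->  [[-18, 11], [31, -19]]
... * rho(a^-1) = [[1, 0], [-3, 1]]  ->  [[-51, 11], [88, -19]]
... * rho(b) = [[0, -1], [1, 2]]  ->  [[11, 73], [-19, -126]]
... * rho(a) = [[1, 0], [3, 1]]  ->  [[230, 73], [-397, -126]]
tr = 230 + -126 = 104

104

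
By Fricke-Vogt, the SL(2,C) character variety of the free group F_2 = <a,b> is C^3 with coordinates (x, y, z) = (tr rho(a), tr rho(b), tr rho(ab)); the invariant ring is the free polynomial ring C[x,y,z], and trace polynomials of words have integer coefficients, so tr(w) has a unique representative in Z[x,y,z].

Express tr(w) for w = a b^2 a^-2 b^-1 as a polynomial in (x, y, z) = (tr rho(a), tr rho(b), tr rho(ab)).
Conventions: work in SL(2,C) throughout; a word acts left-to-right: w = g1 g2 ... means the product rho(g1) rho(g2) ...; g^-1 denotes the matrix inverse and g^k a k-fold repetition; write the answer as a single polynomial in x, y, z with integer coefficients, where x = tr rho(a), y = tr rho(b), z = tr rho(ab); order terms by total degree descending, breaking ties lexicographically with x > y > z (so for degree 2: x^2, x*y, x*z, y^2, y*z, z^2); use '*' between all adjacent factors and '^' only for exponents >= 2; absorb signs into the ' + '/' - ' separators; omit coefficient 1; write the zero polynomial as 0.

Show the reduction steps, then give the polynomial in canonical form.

reduce: trace(b^2) = trace(b)*trace(b) - trace(1)   [square of b] = y^2 - 2
trace(a b^2) = trace(b)*trace(a b) - trace(a)   [square of b] = y*z - x
trace(b a b^2) = trace(b)*trace(a b^2) - trace(a b)   [square of b] = y^2*z - x*y - z
trace(a b a b) = trace(b a)*trace(b a) - trace(1)   [split at a repeated b] = z^2 - 2
trace(a b a) = trace(a)*trace(b a) - trace(b)   [square of a] = x*z - y
trace(b a b^2 a) = trace(b)*trace(a b a b) - trace(a b a)   [square of b] = y*z^2 - x*z - y
trace(a b^2 a^-1 b) = trace(b a b^2)*trace(a) - trace(b a b^2 a)   [inverse elimination on a] = x*y^2*z - x^2*y - y*z^2 + y
trace(b^-1 a b^2 a^-1) = trace(a b^2 a^-1)*trace(b) - trace(a b^2 a^-1 b)   [inverse elimination on b] = -x*y^2*z + x^2*y + y^3 + y*z^2 - 3*y
trace(a b^2 a^-2 b^-1) = trace(b^-1 a b^2 a^-1)*trace(a) - trace(b^-1 a b^2)   [inverse elimination on a] = -x^2*y^2*z + x^3*y + x*y^3 + x*y*z^2 - 3*x*y - z

-x^2*y^2*z + x^3*y + x*y^3 + x*y*z^2 - 3*x*y - z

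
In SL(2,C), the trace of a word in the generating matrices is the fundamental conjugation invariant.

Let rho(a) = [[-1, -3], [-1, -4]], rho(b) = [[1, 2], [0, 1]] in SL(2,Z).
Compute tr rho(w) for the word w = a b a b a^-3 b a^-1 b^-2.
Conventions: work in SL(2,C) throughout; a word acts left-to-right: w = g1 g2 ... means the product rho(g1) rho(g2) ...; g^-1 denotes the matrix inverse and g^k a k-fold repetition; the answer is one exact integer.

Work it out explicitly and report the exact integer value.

rho(a) = [[-1, -3], [-1, -4]]
... * rho(b) = [[1, 2], [0, 1]]  ->  [[-1, -5], [-1, -6]]
... * rho(a) = [[-1, -3], [-1, -4]]  ->  [[6, 23], [7, 27]]
... * rho(b) = [[1, 2], [0, 1]]  ->  [[6, 35], [7, 41]]
... * rho(a^-1) = [[-4, 3], [1, -1]]  ->  [[11, -17], [13, -20]]
... * rho(a^-1) = [[-4, 3], [1, -1]]  ->  [[-61, 50], [-72, 59]]
... * rho(a^-1) = [[-4, 3], [1, -1]]  ->  [[294, -233], [347, -275]]
... * rho(b) = [[1, 2], [0, 1]]  ->  [[294, 355], [347, 419]]
... * rho(a^-1) = [[-4, 3], [1, -1]]  ->  [[-821, 527], [-969, 622]]
... * rho(b^-1) = [[1, -2], [0, 1]]  ->  [[-821, 2169], [-969, 2560]]
... * rho(b^-1) = [[1, -2], [0, 1]]  ->  [[-821, 3811], [-969, 4498]]
tr = -821 + 4498 = 3677

3677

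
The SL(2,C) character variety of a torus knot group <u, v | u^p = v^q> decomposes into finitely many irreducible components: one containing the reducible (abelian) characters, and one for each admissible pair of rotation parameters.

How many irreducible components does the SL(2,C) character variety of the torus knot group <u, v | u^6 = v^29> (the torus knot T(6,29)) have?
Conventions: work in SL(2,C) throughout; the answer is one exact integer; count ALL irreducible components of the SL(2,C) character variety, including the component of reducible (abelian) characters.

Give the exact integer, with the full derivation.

In the torus knot group T(6,29), u^6 = v^29 is central, so an irreducible representation sends it to +I or -I (Schur).
On an irreducible component, tr(u) is locked at 2*cos(pi*alpha/6) for some alpha in 1..5, and tr(v) at 2*cos(pi*beta/29) for some beta in 1..28.
u^6 = (-1)^alpha I and v^29 = (-1)^beta I must agree, so alpha and beta have equal parity.
Enumerate parity-matched pairs: 3*14 odd-odd plus 2*14 even-even gives 70.
components with irreducible characters: 70; plus the single component of reducible (abelian) characters: total 71.

71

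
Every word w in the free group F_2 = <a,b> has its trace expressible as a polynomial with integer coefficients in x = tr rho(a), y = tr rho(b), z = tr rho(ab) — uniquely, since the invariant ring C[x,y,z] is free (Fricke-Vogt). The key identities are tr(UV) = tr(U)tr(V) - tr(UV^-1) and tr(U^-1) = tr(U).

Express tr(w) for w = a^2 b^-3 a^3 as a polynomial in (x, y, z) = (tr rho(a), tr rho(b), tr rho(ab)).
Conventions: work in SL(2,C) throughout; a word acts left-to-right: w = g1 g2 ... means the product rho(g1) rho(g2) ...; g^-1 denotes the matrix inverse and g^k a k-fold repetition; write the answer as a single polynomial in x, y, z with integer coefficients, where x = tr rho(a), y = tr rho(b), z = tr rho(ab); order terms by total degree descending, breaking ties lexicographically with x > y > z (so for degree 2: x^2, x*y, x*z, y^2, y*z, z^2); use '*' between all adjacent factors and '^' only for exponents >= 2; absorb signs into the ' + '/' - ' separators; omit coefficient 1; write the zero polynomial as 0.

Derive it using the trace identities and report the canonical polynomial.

trace(a^2) = trace(a) trace(a) - trace(1)   [square of a] = x^2 - 2
trace(a^3) = trace(a) trace(a^2) - trace(a)   [square of a] = x^3 - 3*x
reduce: trace(a^4) = trace(a) trace(a^3) - trace(a^2)   [square of a] = x^4 - 4*x^2 + 2
reduce: trace(a^5) = trace(a) trace(a^4) - trace(a^3)   [square of a] = x^5 - 5*x^3 + 5*x
trace(a b a) = trace(a) trace(b a) - trace(b)   [square of a] = x*z - y
trace(a b a^2) = trace(a) trace(a b a) - trace(a b)   [square of a] = x^2*z - x*y - z
trace(a^2 b a^2) = trace(a) trace(a b a^2) - trace(a b a)   [square of a] = x^3*z - x^2*y - 2*x*z + y
trace(a^5 b) = trace(a) trace(a^2 b a^2) - trace(a^2 b a)   [square of a] = x^4*z - x^3*y - 3*x^2*z + 2*x*y + z
trace(a^5 b^-1) = trace(a^5) trace(b) - trace(a^5 b)   [inverse elimination on b] = x^5*y - x^4*z - 4*x^3*y + 3*x^2*z + 3*x*y - z
trace(b^-2 a^5) = trace(a^5 b^-1) trace(b) - trace(a^5)   [inverse elimination on b] = x^5*y^2 - x^4*y*z - x^5 - 4*x^3*y^2 + 3*x^2*y*z + 5*x^3 + 3*x*y^2 - y*z - 5*x
trace(a^2 b^-3 a^3) = trace(b^-2 a^5) trace(b) - trace(b^-2 a^5 b)   [inverse elimination on b] = x^5*y^3 - x^4*y^2*z - 2*x^5*y - 4*x^3*y^3 + x^4*z + 3*x^2*y^2*z + 9*x^3*y + 3*x*y^3 - 3*x^2*z - y^2*z - 8*x*y + z

x^5*y^3 - x^4*y^2*z - 2*x^5*y - 4*x^3*y^3 + x^4*z + 3*x^2*y^2*z + 9*x^3*y + 3*x*y^3 - 3*x^2*z - y^2*z - 8*x*y + z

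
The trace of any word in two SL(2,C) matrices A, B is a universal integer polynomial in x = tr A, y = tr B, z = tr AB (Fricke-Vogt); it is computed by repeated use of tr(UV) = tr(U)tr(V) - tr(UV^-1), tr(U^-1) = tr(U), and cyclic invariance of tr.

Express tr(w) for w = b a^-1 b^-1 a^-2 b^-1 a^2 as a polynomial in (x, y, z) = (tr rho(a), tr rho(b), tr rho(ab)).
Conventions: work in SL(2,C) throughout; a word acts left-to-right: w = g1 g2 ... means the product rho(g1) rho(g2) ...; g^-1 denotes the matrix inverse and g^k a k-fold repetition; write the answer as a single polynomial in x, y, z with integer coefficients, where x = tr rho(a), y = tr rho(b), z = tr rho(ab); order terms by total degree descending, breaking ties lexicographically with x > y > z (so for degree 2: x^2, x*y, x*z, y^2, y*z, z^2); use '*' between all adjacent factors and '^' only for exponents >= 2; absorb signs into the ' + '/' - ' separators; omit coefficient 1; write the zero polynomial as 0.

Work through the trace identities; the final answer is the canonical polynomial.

trace(b a^-1) = trace(b)*trace(a) - trace(b a) = x*y - z
trace(b^2 a) = trace(b)*trace(a b) - trace(a) = y*z - x
trace(b^2) = trace(b)*trace(b) - trace(1) = y^2 - 2
trace(b a^2 b) = trace(a)*trace(b^2 a) - trace(b^2) = x*y*z - x^2 - y^2 + 2
trace(b a b a) = trace(b a)*trace(b a) - trace(1)   [split at repeated b] = z^2 - 2
so trace(b a^2 b a) = trace(a)*trace(b a b a) - trace(b a b) = x*z^2 - y*z - x
trace(b a^2 b a^-1) = trace(b a^2 b)*trace(a) - trace(b a^2 b a) = x^2*y*z - x^3 - x*y^2 - x*z^2 + y*z + 3*x
trace(a^-2 b a^2 b) = trace(b a^2 b a^-1)*trace(a) - trace(b a^2 b) = x^3*y*z - x^4 - x^2*y^2 - x^2*z^2 + 4*x^2 + y^2 - 2
trace(a^2 b a^-3 b) = trace(a^-2 b a^2 b)*trace(a) - trace(a^-2 b a^2 b a) = x^4*y*z - x^5 - x^3*y^2 - x^3*z^2 - x^2*y*z + 5*x^3 + 2*x*y^2 + x*z^2 - y*z - 5*x
reduce: trace(a^-2 b^-1 a^2 b a^-1) = trace(a^2 b a^-3)*trace(b) - trace(a^2 b a^-3 b) = -x^4*y*z + x^5 + x^3*y^2 + x^3*z^2 + x^2*y*z - 5*x^3 - x*y^2 - x*z^2 + 5*x
trace(a b a^-1 b) = trace(b a b)*trace(a) - trace(b a b a) = x*y*z - x^2 - z^2 + 2
trace(b a^2) = trace(a)*trace(b a) - trace(b) = x*z - y
trace(b a^2 b^2) = trace(b)*trace(b a^2 b) - trace(b a^2) = x*y^2*z - x^2*y - y^3 - x*z + 3*y
reduce: trace(a b a^2) = trace(a)*trace(b a^2) - trace(b a) = x^2*z - x*y - z
trace(b a^2 b^2 a) = trace(b)*trace(a b a^2 b) - trace(a b a^2) = x*y*z^2 - x^2*z - y^2*z + z
trace(b a^-1 b a^2 b) = trace(b a^2 b^2)*trace(a) - trace(b a^2 b^2 a) = x^2*y^2*z - x^3*y - x*y^3 - x*y*z^2 + y^2*z + 3*x*y - z
trace(b a^2 b a b) = trace(b)*trace(a^2 b a b) - trace(a^2 b a) = x*y*z^2 - x^2*z - y^2*z + z
so trace(b a b a b a) = trace(a b a b)*trace(a b) - trace(b a)   [split at repeated a] = z^3 - 3*z
trace(b a b a b) = trace(b)*trace(a b a b) - trace(a b a) = y*z^2 - x*z - y
trace(b a^2 b a b a) = trace(a)*trace(b a b a b a) - trace(b a b a b) = x*z^3 - y*z^2 - 2*x*z + y
reduce: trace(b a^-1 b a^2 b a) = trace(b a^2 b a b)*trace(a) - trace(b a^2 b a b a) = x^2*y*z^2 - x^3*z - x*y^2*z - x*z^3 + y*z^2 + 3*x*z - y
reduce: trace(a^2 b a^-1 b a^-1 b) = trace(b a^-1 b a^2 b)*trace(a) - trace(b a^-1 b a^2 b a) = x^3*y^2*z - x^4*y - x^2*y^3 - 2*x^2*y*z^2 + x^3*z + 2*x*y^2*z + x*z^3 + 3*x^2*y - y*z^2 - 4*x*z + y
trace(b^-1 a^2 b a^-1 b a^-1) = trace(a^2 b a^-1 b a^-1)*trace(b) - trace(a^2 b a^-1 b a^-1 b) = -x^3*y^2*z + x^4*y + x^2*y^3 + 2*x^2*y*z^2 - x^3*z - x*y^2*z - x*z^3 - 4*x^2*y + 4*x*z + y
trace(a^-2 b^-1 a^2 b a^-1 b) = trace(b^-1 a^2 b a^-1 b a^-1)*trace(a) - trace(b^-1 a^2 b a^-1 b) = -x^4*y^2*z + x^5*y + x^3*y^3 + 2*x^3*y*z^2 - x^4*z - x^2*y^2*z - x^2*z^3 - 4*x^3*y + 4*x^2*z + x*y - z
trace(b a^-1 b^-1 a^-2 b^-1 a^2) = trace(a^-2 b^-1 a^2 b a^-1)*trace(b) - trace(a^-2 b^-1 a^2 b a^-1 b) = -x^3*y*z^2 + x^4*z + 2*x^2*y^2*z + x^2*z^3 - x^3*y - x*y^3 - x*y*z^2 - 4*x^2*z + 4*x*y + z

-x^3*y*z^2 + x^4*z + 2*x^2*y^2*z + x^2*z^3 - x^3*y - x*y^3 - x*y*z^2 - 4*x^2*z + 4*x*y + z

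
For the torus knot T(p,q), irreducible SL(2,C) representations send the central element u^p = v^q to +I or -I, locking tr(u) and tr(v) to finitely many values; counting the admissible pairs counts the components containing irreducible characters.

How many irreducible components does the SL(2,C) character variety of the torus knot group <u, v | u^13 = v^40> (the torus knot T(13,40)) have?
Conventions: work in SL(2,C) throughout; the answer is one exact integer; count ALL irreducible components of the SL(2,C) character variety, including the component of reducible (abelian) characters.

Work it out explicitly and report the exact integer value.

235

For T(13,40): irreducibility forces the central element u^13 = v^40 to one of +I, -I.
This locks tr(u) to 2*cos(pi*alpha/13), alpha in 1..12, and tr(v) to 2*cos(pi*beta/40), beta in 1..39, on each component of irreducible characters.
u^13 = (-1)^alpha I and v^40 = (-1)^beta I must agree, so alpha and beta have equal parity.
Enumerate parity-matched pairs: 6*20 odd-odd plus 6*19 even-even gives 234.
That is 234 components of irreducible characters, and with the reducible (abelian) component the total is 235.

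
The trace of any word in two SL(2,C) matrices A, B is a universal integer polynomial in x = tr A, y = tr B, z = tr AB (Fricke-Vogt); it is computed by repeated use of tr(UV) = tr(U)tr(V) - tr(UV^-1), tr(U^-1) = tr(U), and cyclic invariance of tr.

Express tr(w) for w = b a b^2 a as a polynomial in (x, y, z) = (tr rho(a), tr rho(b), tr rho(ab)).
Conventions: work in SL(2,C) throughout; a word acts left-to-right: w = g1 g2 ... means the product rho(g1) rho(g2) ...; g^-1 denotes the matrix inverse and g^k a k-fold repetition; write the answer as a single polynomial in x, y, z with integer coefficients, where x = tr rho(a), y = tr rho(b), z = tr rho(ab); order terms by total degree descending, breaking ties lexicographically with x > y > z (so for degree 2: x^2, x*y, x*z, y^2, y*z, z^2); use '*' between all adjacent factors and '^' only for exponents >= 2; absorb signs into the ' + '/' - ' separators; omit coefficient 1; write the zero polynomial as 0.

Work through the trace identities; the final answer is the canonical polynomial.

y*z^2 - x*z - y

trace(a b a b) = trace(b a) trace(b a) - trace(1)   [split at a repeated b] = z^2 - 2
trace(a b a) = trace(a) trace(b a) - trace(b)   [square of a] = x*z - y
apply: trace(b a b^2 a) = trace(b) trace(a b a b) - trace(a b a)   [square of b] = y*z^2 - x*z - y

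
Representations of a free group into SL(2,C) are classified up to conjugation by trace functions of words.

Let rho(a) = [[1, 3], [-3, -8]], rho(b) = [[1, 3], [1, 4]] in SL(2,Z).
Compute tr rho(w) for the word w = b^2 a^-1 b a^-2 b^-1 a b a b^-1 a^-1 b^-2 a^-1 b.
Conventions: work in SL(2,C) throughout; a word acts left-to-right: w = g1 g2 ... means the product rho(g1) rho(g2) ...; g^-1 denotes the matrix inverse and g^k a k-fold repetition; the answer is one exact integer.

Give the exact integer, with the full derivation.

rho(b) = [[1, 3], [1, 4]]
... * rho(b) = [[1, 3], [1, 4]]  ->  [[4, 15], [5, 19]]
... * rho(a^-1) = [[-8, -3], [3, 1]]  ->  [[13, 3], [17, 4]]
... * rho(b) = [[1, 3], [1, 4]]  ->  [[16, 51], [21, 67]]
... * rho(a^-1) = [[-8, -3], [3, 1]]  ->  [[25, 3], [33, 4]]
... * rho(a^-1) = [[-8, -3], [3, 1]]  ->  [[-191, -72], [-252, -95]]
... * rho(b^-1) = [[4, -3], [-1, 1]]  ->  [[-692, 501], [-913, 661]]
... * rho(a) = [[1, 3], [-3, -8]]  ->  [[-2195, -6084], [-2896, -8027]]
... * rho(b) = [[1, 3], [1, 4]]  ->  [[-8279, -30921], [-10923, -40796]]
... * rho(a) = [[1, 3], [-3, -8]]  ->  [[84484, 222531], [111465, 293599]]
... * rho(b^-1) = [[4, -3], [-1, 1]]  ->  [[115405, -30921], [152261, -40796]]
... * rho(a^-1) = [[-8, -3], [3, 1]]  ->  [[-1016003, -377136], [-1340476, -497579]]
... * rho(b^-1) = [[4, -3], [-1, 1]]  ->  [[-3686876, 2670873], [-4864325, 3523849]]
... * rho(b^-1) = [[4, -3], [-1, 1]]  ->  [[-17418377, 13731501], [-22981149, 18116824]]
... * rho(a^-1) = [[-8, -3], [3, 1]]  ->  [[180541519, 65986632], [238199664, 87060271]]
... * rho(b) = [[1, 3], [1, 4]]  ->  [[246528151, 805571085], [325259935, 1062840076]]
tr = 246528151 + 1062840076 = 1309368227

1309368227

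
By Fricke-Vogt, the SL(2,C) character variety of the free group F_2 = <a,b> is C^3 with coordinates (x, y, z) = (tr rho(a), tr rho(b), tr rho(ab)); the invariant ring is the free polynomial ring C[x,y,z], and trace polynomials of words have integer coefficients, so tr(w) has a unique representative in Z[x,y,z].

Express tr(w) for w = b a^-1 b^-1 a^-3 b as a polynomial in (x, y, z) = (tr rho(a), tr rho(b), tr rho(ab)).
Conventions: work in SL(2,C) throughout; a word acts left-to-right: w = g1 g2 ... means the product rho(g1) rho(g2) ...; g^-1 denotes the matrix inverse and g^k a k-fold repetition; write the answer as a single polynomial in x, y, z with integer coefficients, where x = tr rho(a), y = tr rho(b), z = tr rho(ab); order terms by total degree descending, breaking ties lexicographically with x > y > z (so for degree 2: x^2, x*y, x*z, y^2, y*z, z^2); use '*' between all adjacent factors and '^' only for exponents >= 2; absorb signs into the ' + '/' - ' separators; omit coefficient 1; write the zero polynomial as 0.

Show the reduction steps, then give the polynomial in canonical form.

x^3*y^2*z - x^2*y^3 - x^2*y*z^2 - x^3*z - x*y^2*z + 2*x^2*y + y^3 + y*z^2 + 2*x*z - 3*y

tr(b a^-1) = tr(b) * tr(a) - tr(b a)  (eliminate a^-1) = x*y - z
tr(b^2 a) = tr(b) * tr(a b) - tr(a)  (reduce the b square) = y*z - x
tr(b^2) = tr(b) * tr(b) - tr(1)  (reduce the b square) = y^2 - 2
tr(a b^2 a) = tr(a) * tr(b^2 a) - tr(b^2)  (reduce the a square) = x*y*z - x^2 - y^2 + 2
tr(a b a b) = tr(a b) * tr(a b) - tr(1)  (split on a) = z^2 - 2
tr(a b a) = tr(a) * tr(b a) - tr(b)  (reduce the a square) = x*z - y
tr(a b^2 a b) = tr(b) * tr(a b a b) - tr(a b a)  (reduce the b square) = y*z^2 - x*z - y
tr(b^-1 a b^2 a) = tr(a b^2 a) * tr(b) - tr(a b^2 a b)  (eliminate b^-1) = x*y^2*z - x^2*y - y^3 - y*z^2 + x*z + 3*y
tr(b^2 a^-1 b^-1 a) = tr(b^-1 a b^2) * tr(a) - tr(b^-1 a b^2 a)  (eliminate a^-1) = -x*y^2*z + x^2*y + y^3 + y*z^2 - 3*y
tr(b^2 a^-1 b^-1 a^-1) = tr(b^2 a^-1 b^-1) * tr(a) - tr(b^2 a^-1 b^-1 a)  (eliminate a^-1) = x*y^2*z - y^3 - y*z^2 - x*z + 3*y
tr(b^2 a^-1 b^-1 a^-2) = tr(b^2 a^-1 b^-1 a^-1) * tr(a) - tr(b^2 a^-1 b^-1)  (eliminate a^-1) = x^2*y^2*z - x*y^3 - x*y*z^2 - x^2*z + 2*x*y + z
tr(b a^-1 b^-1 a^-3 b) = tr(b^2 a^-1 b^-1 a^-2) * tr(a) - tr(b^2 a^-1 b^-1 a^-1)  (eliminate a^-1) = x^3*y^2*z - x^2*y^3 - x^2*y*z^2 - x^3*z - x*y^2*z + 2*x^2*y + y^3 + y*z^2 + 2*x*z - 3*y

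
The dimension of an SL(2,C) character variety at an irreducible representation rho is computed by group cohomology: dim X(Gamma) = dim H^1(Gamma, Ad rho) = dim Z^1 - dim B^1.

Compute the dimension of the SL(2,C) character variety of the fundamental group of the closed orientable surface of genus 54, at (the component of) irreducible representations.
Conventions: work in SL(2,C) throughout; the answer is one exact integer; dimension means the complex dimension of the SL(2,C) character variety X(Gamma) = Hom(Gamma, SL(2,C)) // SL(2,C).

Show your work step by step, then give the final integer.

Gamma = pi_1(Sigma_54) = < a_1, b_1, ..., a_54, b_54 | prod [a_i, b_i] > has 2g = 108 generators and 1 relator.
Before the relator condition, cocycle space has dim 3*108 = 324.
H^2 = coker(d_2) is dual to H^0 = 0 at irreducible rho (Poincare duality), so d_2 is onto: dim Z^1 = 321.
dim B^1 = 3 (coboundaries, injective at irreducible rho).
dim X = dim H^1 = 321 - 3 = 318.

318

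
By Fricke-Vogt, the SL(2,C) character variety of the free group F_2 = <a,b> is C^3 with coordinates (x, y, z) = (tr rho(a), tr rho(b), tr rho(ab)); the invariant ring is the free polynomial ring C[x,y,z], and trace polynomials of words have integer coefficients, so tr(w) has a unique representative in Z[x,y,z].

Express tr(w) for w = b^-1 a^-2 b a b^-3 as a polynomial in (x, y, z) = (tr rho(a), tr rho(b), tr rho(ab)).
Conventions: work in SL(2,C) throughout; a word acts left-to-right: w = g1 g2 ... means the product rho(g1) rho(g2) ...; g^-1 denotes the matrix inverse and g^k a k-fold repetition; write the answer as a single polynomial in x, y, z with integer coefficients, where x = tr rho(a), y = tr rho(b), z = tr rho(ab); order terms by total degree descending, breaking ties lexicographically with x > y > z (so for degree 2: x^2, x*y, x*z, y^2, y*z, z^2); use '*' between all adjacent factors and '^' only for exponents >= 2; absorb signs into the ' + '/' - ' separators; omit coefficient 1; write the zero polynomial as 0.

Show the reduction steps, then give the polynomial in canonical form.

-x^2*y^4*z + x^3*y^3 + x*y^5 + x*y^3*z^2 + 2*x^2*y^2*z - 2*x^3*y - 6*x*y^3 - 2*x*y*z^2 + y^2*z + 7*x*y - z

reduce: trace(b a b) = trace(b) trace(a b) - trace(a)  (reduce the b square) = y*z - x
trace(b a b a) = trace(a b) trace(a b) - trace(1)  (split on a) = z^2 - 2
reduce: trace(a^-1 b a b) = trace(b a b) trace(a) - trace(b a b a)  (eliminate a^-1) = x*y*z - x^2 - z^2 + 2
so trace(a^-1 b a b^-1) = trace(a^-1 b a) trace(b) - trace(a^-1 b a b)  (eliminate b^-1) = -x*y*z + x^2 + y^2 + z^2 - 2
trace(b a b^-2 a^-1) = trace(a^-1 b a b^-1) trace(b) - trace(a^-1 b a)  (eliminate b^-1) = -x*y^2*z + x^2*y + y^3 + y*z^2 - 3*y
trace(a b^-1) = trace(a) trace(b) - trace(a b)  (eliminate b^-1) = x*y - z
trace(a^-2 b a b^-2) = trace(b a b^-2 a^-1) trace(a) - trace(b a b^-2)  (eliminate a^-1) = -x^2*y^2*z + x^3*y + x*y^3 + x*y*z^2 - 4*x*y + z
trace(a^-2 b a b) = trace(b a b a^-1) trace(a) - trace(b a b)  (eliminate a^-1) = x^2*y*z - x^3 - x*z^2 - y*z + 3*x
reduce: trace(a^-2 b a b^-1) = trace(a^-2 b a) trace(b) - trace(a^-2 b a b)  (eliminate b^-1) = -x^2*y*z + x^3 + x*y^2 + x*z^2 - 3*x
reduce: trace(b^-3 a^-2 b a) = trace(a^-2 b a b^-2) trace(b) - trace(a^-2 b a b^-1)  (eliminate b^-1) = -x^2*y^3*z + x^3*y^2 + x*y^4 + x*y^2*z^2 + x^2*y*z - x^3 - 5*x*y^2 - x*z^2 + y*z + 3*x
reduce: trace(b^-1 a^-2 b a b^-3) = trace(b^-3 a^-2 b a) trace(b) - trace(b^-3 a^-2 b a b)  (eliminate b^-1) = -x^2*y^4*z + x^3*y^3 + x*y^5 + x*y^3*z^2 + 2*x^2*y^2*z - 2*x^3*y - 6*x*y^3 - 2*x*y*z^2 + y^2*z + 7*x*y - z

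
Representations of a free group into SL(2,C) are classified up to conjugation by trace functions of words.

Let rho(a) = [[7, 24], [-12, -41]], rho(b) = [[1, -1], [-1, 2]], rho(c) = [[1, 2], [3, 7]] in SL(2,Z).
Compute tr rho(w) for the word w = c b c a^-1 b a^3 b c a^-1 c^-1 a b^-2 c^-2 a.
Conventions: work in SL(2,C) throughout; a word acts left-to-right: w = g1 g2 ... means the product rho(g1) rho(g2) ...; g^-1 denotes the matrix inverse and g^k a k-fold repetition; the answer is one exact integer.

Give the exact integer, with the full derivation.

rho(c) = [[1, 2], [3, 7]]
... * rho(b) = [[1, -1], [-1, 2]]  ->  [[-1, 3], [-4, 11]]
... * rho(c) = [[1, 2], [3, 7]]  ->  [[8, 19], [29, 69]]
... * rho(a^-1) = [[-41, -24], [12, 7]]  ->  [[-100, -59], [-361, -213]]
... * rho(b) = [[1, -1], [-1, 2]]  ->  [[-41, -18], [-148, -65]]
... * rho(a) = [[7, 24], [-12, -41]]  ->  [[-71, -246], [-256, -887]]
... * rho(a) = [[7, 24], [-12, -41]]  ->  [[2455, 8382], [8852, 30223]]
... * rho(a) = [[7, 24], [-12, -41]]  ->  [[-83399, -284742], [-300712, -1026695]]
... * rho(b) = [[1, -1], [-1, 2]]  ->  [[201343, -486085], [725983, -1752678]]
... * rho(c) = [[1, 2], [3, 7]]  ->  [[-1256912, -2999909], [-4532051, -10816780]]
... * rho(a^-1) = [[-41, -24], [12, 7]]  ->  [[15534484, 9166525], [56012731, 33051764]]
... * rho(c^-1) = [[7, -2], [-3, 1]]  ->  [[81241813, -21902443], [292933825, -78973698]]
... * rho(a) = [[7, 24], [-12, -41]]  ->  [[831522007, 2847803675], [2998221151, 10268333418]]
... * rho(b^-1) = [[2, 1], [1, 1]]  ->  [[4510847689, 3679325682], [16264775720, 13266554569]]
... * rho(b^-1) = [[2, 1], [1, 1]]  ->  [[12701021060, 8190173371], [45796106009, 29531330289]]
... * rho(c^-1) = [[7, -2], [-3, 1]]  ->  [[64336627307, -17211868749], [231978751196, -62060881729]]
... * rho(c^-1) = [[7, -2], [-3, 1]]  ->  [[501991997396, -145885123363], [1810033903559, -526018384121]]
... * rho(a) = [[7, 24], [-12, -41]]  ->  [[5264565462128, 18029097995387], [18982457934365, 65007567434377]]
tr = 5264565462128 + 65007567434377 = 70272132896505

70272132896505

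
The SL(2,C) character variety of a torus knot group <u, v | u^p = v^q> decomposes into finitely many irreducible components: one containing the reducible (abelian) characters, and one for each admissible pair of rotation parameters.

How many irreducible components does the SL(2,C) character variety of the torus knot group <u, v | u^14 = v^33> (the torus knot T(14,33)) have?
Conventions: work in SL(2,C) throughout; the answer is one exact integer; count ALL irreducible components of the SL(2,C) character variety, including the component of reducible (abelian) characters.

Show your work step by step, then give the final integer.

209

Gamma = < u, v | u^14 = v^33 > (torus knot T(14,33)); the central element u^14 = v^33 acts as +I or -I in any irreducible SL(2,C) representation.
On an irreducible component, tr(u) is locked at 2*cos(pi*alpha/14) for some alpha in 1..13, and tr(v) at 2*cos(pi*beta/33) for some beta in 1..32.
The two central values (-1)^alpha I and (-1)^beta I must be the same matrix, so alpha and beta share a parity.
Enumerate parity-matched pairs: 7*16 odd-odd plus 6*16 even-even gives 208.
Total: 208 irreducible-character components + 1 reducible (abelian) component = 209.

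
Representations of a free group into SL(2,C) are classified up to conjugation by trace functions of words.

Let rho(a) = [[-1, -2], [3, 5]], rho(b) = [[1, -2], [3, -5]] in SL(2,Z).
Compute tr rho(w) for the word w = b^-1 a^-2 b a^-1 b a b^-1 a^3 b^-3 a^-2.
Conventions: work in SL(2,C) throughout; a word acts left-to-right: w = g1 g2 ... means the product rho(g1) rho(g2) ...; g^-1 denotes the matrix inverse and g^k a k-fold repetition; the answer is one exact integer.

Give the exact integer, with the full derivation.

-58398405098

rho(b^-1) = [[-5, 2], [-3, 1]]
... * rho(a^-1) = [[5, 2], [-3, -1]]  ->  [[-31, -12], [-18, -7]]
... * rho(a^-1) = [[5, 2], [-3, -1]]  ->  [[-119, -50], [-69, -29]]
... * rho(b) = [[1, -2], [3, -5]]  ->  [[-269, 488], [-156, 283]]
... * rho(a^-1) = [[5, 2], [-3, -1]]  ->  [[-2809, -1026], [-1629, -595]]
... * rho(b) = [[1, -2], [3, -5]]  ->  [[-5887, 10748], [-3414, 6233]]
... * rho(a) = [[-1, -2], [3, 5]]  ->  [[38131, 65514], [22113, 37993]]
... * rho(b^-1) = [[-5, 2], [-3, 1]]  ->  [[-387197, 141776], [-224544, 82219]]
... * rho(a) = [[-1, -2], [3, 5]]  ->  [[812525, 1483274], [471201, 860183]]
... * rho(a) = [[-1, -2], [3, 5]]  ->  [[3637297, 5791320], [2109348, 3358513]]
... * rho(a) = [[-1, -2], [3, 5]]  ->  [[13736663, 21682006], [7966191, 12573869]]
... * rho(b^-1) = [[-5, 2], [-3, 1]]  ->  [[-133729333, 49155332], [-77552562, 28506251]]
... * rho(b^-1) = [[-5, 2], [-3, 1]]  ->  [[521180669, -218303334], [302244057, -126598873]]
... * rho(b^-1) = [[-5, 2], [-3, 1]]  ->  [[-1950993343, 824058004], [-1131423666, 477889241]]
... * rho(a^-1) = [[5, 2], [-3, -1]]  ->  [[-12227140727, -4726044690], [-7090786053, -2740736573]]
... * rho(a^-1) = [[5, 2], [-3, -1]]  ->  [[-46957569565, -19728236764], [-27231720546, -11440835533]]
tr = -46957569565 + -11440835533 = -58398405098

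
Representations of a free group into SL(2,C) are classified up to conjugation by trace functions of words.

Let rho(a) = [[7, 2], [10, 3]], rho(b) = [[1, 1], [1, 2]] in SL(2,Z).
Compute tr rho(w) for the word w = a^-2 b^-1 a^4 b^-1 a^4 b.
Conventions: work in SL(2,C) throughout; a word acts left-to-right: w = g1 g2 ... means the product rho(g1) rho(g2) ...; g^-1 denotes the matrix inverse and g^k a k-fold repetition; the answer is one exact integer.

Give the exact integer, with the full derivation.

-901736953

rho(a^-1) = [[3, -2], [-10, 7]]
... * rho(a^-1) = [[3, -2], [-10, 7]]  ->  [[29, -20], [-100, 69]]
... * rho(b^-1) = [[2, -1], [-1, 1]]  ->  [[78, -49], [-269, 169]]
... * rho(a) = [[7, 2], [10, 3]]  ->  [[56, 9], [-193, -31]]
... * rho(a) = [[7, 2], [10, 3]]  ->  [[482, 139], [-1661, -479]]
... * rho(a) = [[7, 2], [10, 3]]  ->  [[4764, 1381], [-16417, -4759]]
... * rho(a) = [[7, 2], [10, 3]]  ->  [[47158, 13671], [-162509, -47111]]
... * rho(b^-1) = [[2, -1], [-1, 1]]  ->  [[80645, -33487], [-277907, 115398]]
... * rho(a) = [[7, 2], [10, 3]]  ->  [[229645, 60829], [-791369, -209620]]
... * rho(a) = [[7, 2], [10, 3]]  ->  [[2215805, 641777], [-7635783, -2211598]]
... * rho(a) = [[7, 2], [10, 3]]  ->  [[21928405, 6356941], [-75566461, -21906360]]
... * rho(a) = [[7, 2], [10, 3]]  ->  [[217068245, 62927633], [-748028827, -216852002]]
... * rho(b) = [[1, 1], [1, 2]]  ->  [[279995878, 342923511], [-964880829, -1181732831]]
tr = 279995878 + -1181732831 = -901736953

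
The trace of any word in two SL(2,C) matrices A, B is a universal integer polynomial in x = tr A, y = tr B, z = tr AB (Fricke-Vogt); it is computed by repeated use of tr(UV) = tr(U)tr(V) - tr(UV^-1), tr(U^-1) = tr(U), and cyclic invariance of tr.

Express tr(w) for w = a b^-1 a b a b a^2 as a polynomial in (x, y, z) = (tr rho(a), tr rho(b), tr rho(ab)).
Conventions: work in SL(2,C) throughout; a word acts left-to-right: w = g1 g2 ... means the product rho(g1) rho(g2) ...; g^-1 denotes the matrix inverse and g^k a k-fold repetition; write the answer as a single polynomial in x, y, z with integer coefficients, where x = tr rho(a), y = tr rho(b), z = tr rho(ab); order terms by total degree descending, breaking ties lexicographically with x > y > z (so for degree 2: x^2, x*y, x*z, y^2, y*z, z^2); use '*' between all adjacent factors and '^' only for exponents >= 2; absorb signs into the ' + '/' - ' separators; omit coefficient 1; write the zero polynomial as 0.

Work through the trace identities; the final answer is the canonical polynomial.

so trace(b a b a) = trace(a b) * trace(a b) - trace(1)   [split at repeated a] = z^2 - 2
trace(b a b) = trace(b) * trace(a b) - trace(a) = y*z - x
trace(a b a b a) = trace(a) * trace(b a b a) - trace(b a b) = x*z^2 - y*z - x
trace(b a b a^3) = trace(a) * trace(a b a b a) - trace(a b a b) = x^2*z^2 - x*y*z - x^2 - z^2 + 2
trace(a b a b a^3) = trace(a) * trace(b a b a^3) - trace(b a b a^2) = x^3*z^2 - x^2*y*z - x^3 - 2*x*z^2 + y*z + 3*x
so trace(b a b a b a) = trace(a b a b) * trace(a b) - trace(b a)   [split at repeated a] = z^3 - 3*z
trace(a b a) = trace(a) * trace(b a) - trace(b) = x*z - y
reduce: trace(b a b a b) = trace(b) * trace(a b a b) - trace(a b a) = y*z^2 - x*z - y
so trace(b a b a b a^2) = trace(a) * trace(b a b a b a) - trace(b a b a b) = x*z^3 - y*z^2 - 2*x*z + y
trace(a b a b a^3 b) = trace(a) * trace(b a b a b a^2) - trace(b a b a b a) = x^2*z^3 - x*y*z^2 - 2*x^2*z - z^3 + x*y + 3*z
reduce: trace(a b^-1 a b a b a^2) = trace(a b a b a^3) * trace(b) - trace(a b a b a^3 b) = x^3*y*z^2 - x^2*y^2*z - x^2*z^3 - x^3*y - x*y*z^2 + 2*x^2*z + y^2*z + z^3 + 2*x*y - 3*z

x^3*y*z^2 - x^2*y^2*z - x^2*z^3 - x^3*y - x*y*z^2 + 2*x^2*z + y^2*z + z^3 + 2*x*y - 3*z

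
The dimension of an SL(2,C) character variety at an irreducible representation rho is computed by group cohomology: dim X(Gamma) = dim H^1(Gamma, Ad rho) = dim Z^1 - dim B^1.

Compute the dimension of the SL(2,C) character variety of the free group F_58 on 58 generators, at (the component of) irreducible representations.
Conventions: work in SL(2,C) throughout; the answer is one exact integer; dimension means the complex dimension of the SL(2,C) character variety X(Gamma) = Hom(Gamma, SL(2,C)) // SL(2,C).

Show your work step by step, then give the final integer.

The free group F_58: 58 generators, no relators.
A cocycle picks one sl_2 vector per generator freely, giving dim Z^1 = 3*58 = 174.
dim B^1 = 3: the coboundary map is injective because an irreducible image has centralizer 0 in sl_2.
Therefore dim X = 174 - 3 = 171.

171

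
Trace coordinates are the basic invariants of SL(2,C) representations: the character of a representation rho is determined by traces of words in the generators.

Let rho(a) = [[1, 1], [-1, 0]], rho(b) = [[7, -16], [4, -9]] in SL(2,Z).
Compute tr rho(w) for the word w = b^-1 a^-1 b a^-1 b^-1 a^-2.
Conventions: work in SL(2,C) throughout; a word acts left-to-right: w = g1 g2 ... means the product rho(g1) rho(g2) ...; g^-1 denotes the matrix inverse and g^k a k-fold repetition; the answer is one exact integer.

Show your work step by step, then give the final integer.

rho(b^-1) = [[-9, 16], [-4, 7]]
... * rho(a^-1) = [[0, -1], [1, 1]]  ->  [[16, 25], [7, 11]]
... * rho(b) = [[7, -16], [4, -9]]  ->  [[212, -481], [93, -211]]
... * rho(a^-1) = [[0, -1], [1, 1]]  ->  [[-481, -693], [-211, -304]]
... * rho(b^-1) = [[-9, 16], [-4, 7]]  ->  [[7101, -12547], [3115, -5504]]
... * rho(a^-1) = [[0, -1], [1, 1]]  ->  [[-12547, -19648], [-5504, -8619]]
... * rho(a^-1) = [[0, -1], [1, 1]]  ->  [[-19648, -7101], [-8619, -3115]]
tr = -19648 + -3115 = -22763

-22763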